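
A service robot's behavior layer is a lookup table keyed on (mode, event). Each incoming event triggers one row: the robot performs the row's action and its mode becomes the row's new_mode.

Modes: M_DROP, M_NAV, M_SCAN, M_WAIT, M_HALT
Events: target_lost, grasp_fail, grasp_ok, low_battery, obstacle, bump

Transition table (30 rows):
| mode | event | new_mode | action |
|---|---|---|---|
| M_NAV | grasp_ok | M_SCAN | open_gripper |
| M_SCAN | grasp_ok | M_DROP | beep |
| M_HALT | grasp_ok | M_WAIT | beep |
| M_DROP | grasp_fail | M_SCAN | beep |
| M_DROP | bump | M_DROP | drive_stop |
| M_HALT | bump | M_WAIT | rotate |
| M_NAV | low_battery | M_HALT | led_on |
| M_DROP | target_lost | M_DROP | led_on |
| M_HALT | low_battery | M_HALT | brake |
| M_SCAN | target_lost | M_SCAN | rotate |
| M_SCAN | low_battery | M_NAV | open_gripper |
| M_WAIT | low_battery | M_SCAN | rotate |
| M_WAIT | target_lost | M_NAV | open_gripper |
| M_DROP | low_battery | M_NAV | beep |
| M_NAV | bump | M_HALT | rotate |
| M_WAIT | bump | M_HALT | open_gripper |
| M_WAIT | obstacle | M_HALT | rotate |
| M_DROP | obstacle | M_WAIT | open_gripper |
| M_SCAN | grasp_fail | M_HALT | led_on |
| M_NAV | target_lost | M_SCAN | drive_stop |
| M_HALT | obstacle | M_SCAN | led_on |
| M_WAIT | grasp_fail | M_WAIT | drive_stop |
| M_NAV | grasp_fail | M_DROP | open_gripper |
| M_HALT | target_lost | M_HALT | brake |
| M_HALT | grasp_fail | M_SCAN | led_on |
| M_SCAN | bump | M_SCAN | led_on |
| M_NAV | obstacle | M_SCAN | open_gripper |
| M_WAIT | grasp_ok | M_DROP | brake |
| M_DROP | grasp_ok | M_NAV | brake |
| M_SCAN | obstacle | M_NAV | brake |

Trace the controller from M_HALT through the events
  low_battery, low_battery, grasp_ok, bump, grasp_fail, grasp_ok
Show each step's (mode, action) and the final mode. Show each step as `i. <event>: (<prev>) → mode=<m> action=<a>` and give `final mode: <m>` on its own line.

final mode: M_DROP

1. low_battery: (M_HALT) → mode=M_HALT action=brake
2. low_battery: (M_HALT) → mode=M_HALT action=brake
3. grasp_ok: (M_HALT) → mode=M_WAIT action=beep
4. bump: (M_WAIT) → mode=M_HALT action=open_gripper
5. grasp_fail: (M_HALT) → mode=M_SCAN action=led_on
6. grasp_ok: (M_SCAN) → mode=M_DROP action=beep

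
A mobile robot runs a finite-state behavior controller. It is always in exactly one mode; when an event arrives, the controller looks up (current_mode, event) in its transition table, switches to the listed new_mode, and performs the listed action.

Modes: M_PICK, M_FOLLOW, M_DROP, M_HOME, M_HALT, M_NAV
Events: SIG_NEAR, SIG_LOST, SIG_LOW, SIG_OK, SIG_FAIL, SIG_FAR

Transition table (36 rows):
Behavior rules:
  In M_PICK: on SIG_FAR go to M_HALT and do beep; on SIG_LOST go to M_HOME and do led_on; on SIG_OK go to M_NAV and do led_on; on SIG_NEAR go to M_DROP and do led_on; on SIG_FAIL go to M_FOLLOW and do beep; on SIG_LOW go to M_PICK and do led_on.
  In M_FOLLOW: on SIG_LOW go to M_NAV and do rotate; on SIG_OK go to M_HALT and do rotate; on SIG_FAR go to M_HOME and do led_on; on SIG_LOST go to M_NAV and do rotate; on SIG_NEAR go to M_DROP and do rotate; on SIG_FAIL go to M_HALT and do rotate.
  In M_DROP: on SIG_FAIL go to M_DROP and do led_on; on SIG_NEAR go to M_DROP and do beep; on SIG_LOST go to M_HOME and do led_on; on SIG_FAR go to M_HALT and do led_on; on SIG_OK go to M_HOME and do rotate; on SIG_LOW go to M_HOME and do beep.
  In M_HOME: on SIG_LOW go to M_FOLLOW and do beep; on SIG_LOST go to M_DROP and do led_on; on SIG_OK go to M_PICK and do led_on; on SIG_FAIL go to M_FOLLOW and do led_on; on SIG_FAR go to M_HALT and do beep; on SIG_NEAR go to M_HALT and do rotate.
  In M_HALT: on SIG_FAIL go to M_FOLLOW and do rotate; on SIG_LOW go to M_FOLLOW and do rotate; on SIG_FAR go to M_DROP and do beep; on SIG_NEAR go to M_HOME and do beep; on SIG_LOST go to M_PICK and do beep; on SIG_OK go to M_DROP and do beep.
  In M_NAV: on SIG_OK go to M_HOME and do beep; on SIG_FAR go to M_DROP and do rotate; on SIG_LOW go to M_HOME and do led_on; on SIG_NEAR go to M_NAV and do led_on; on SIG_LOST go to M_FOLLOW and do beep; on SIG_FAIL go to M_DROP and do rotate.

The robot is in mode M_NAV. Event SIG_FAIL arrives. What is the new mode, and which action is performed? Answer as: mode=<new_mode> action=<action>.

mode=M_DROP action=rotate

current mode = M_NAV; filter table to that mode:
  (M_NAV, SIG_OK) → (M_HOME, beep)
  (M_NAV, SIG_FAR) → (M_DROP, rotate)
  (M_NAV, SIG_LOW) → (M_HOME, led_on)
  (M_NAV, SIG_NEAR) → (M_NAV, led_on)
  (M_NAV, SIG_LOST) → (M_FOLLOW, beep)
  (M_NAV, SIG_FAIL) → (M_DROP, rotate)  ← event matches
event = SIG_FAIL selects (M_DROP, rotate)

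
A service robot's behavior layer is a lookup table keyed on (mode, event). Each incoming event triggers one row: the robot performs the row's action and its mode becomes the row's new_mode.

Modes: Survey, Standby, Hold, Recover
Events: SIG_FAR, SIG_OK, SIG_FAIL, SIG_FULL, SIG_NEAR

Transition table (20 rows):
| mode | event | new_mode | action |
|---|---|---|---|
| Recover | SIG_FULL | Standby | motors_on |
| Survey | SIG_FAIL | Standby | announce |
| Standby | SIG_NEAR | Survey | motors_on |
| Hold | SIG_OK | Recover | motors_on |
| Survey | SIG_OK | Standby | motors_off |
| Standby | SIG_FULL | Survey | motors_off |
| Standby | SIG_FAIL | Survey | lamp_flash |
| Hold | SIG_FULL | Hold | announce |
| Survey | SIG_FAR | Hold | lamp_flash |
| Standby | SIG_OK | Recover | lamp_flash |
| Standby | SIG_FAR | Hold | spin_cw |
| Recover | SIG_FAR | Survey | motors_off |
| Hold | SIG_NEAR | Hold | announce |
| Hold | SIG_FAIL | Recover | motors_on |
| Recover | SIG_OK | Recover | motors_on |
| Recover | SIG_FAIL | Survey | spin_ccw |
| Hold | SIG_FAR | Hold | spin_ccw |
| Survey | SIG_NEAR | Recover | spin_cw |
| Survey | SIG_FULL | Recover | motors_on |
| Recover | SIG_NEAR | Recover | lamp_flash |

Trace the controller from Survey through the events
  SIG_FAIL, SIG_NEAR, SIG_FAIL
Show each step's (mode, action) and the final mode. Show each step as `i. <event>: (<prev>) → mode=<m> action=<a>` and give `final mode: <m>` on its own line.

final mode: Standby

1. SIG_FAIL: (Survey) → mode=Standby action=announce
2. SIG_NEAR: (Standby) → mode=Survey action=motors_on
3. SIG_FAIL: (Survey) → mode=Standby action=announce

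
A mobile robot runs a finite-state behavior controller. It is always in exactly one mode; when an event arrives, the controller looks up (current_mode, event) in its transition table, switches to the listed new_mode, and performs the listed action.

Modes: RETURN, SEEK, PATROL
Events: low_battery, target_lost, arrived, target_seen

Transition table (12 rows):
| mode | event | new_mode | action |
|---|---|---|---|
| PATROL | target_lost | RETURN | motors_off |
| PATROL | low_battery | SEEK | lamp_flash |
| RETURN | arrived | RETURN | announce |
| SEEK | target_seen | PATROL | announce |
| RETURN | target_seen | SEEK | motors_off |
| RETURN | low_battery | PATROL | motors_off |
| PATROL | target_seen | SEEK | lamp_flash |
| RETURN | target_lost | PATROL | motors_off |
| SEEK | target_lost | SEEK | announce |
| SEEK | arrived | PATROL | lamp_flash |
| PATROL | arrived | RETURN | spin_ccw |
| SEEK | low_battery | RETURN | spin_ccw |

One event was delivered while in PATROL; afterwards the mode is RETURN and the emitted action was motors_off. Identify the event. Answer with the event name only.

target_lost

try low_battery: (PATROL, low_battery) → (SEEK, lamp_flash)
try target_lost: (PATROL, target_lost) → (RETURN, motors_off)  ← matches
try arrived: (PATROL, arrived) → (RETURN, spin_ccw)
try target_seen: (PATROL, target_seen) → (SEEK, lamp_flash)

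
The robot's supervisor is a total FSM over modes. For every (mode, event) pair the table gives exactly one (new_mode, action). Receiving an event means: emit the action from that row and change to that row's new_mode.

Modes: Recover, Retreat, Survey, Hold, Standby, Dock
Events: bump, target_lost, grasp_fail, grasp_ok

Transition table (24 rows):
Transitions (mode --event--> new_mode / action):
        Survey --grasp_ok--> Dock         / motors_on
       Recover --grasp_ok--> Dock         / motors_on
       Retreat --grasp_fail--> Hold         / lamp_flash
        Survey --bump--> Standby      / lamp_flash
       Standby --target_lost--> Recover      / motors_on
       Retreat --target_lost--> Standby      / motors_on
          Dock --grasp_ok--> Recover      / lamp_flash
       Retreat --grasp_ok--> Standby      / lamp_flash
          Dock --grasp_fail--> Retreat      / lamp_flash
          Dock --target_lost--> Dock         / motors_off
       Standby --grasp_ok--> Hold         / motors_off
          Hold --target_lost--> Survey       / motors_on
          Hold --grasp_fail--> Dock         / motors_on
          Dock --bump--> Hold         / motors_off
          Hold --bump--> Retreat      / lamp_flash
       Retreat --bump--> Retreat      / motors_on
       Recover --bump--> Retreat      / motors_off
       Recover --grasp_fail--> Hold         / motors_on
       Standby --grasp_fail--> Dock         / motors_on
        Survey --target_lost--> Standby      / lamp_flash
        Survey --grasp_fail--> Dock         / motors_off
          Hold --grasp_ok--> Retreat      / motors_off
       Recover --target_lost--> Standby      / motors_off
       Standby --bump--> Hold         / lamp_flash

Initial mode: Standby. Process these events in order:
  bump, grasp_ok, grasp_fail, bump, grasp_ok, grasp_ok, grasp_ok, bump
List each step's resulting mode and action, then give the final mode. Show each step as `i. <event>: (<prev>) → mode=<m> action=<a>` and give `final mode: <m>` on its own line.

final mode: Retreat

1. bump: (Standby) → mode=Hold action=lamp_flash
2. grasp_ok: (Hold) → mode=Retreat action=motors_off
3. grasp_fail: (Retreat) → mode=Hold action=lamp_flash
4. bump: (Hold) → mode=Retreat action=lamp_flash
5. grasp_ok: (Retreat) → mode=Standby action=lamp_flash
6. grasp_ok: (Standby) → mode=Hold action=motors_off
7. grasp_ok: (Hold) → mode=Retreat action=motors_off
8. bump: (Retreat) → mode=Retreat action=motors_on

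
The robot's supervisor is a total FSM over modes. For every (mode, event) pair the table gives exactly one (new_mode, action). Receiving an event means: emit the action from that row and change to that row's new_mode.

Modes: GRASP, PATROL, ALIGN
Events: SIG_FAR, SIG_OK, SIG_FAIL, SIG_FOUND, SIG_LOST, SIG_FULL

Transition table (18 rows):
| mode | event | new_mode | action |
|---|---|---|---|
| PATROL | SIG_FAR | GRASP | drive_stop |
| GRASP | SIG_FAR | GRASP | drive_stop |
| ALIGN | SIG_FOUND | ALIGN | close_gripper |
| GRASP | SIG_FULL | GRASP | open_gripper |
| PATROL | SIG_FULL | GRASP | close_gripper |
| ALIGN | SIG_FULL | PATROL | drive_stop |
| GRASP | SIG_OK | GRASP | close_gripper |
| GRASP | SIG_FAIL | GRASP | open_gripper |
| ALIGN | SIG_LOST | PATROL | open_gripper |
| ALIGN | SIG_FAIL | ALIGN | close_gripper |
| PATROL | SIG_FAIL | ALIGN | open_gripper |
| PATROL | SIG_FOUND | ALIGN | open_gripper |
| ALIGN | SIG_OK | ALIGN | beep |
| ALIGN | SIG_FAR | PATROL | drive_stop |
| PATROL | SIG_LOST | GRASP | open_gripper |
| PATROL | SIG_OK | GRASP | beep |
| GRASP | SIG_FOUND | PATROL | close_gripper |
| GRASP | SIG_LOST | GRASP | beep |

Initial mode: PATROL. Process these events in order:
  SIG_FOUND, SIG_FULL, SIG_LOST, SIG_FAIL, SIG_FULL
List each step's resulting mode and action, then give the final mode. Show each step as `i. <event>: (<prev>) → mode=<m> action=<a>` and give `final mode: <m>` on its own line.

1. SIG_FOUND: (PATROL) → mode=ALIGN action=open_gripper
2. SIG_FULL: (ALIGN) → mode=PATROL action=drive_stop
3. SIG_LOST: (PATROL) → mode=GRASP action=open_gripper
4. SIG_FAIL: (GRASP) → mode=GRASP action=open_gripper
5. SIG_FULL: (GRASP) → mode=GRASP action=open_gripper

final mode: GRASP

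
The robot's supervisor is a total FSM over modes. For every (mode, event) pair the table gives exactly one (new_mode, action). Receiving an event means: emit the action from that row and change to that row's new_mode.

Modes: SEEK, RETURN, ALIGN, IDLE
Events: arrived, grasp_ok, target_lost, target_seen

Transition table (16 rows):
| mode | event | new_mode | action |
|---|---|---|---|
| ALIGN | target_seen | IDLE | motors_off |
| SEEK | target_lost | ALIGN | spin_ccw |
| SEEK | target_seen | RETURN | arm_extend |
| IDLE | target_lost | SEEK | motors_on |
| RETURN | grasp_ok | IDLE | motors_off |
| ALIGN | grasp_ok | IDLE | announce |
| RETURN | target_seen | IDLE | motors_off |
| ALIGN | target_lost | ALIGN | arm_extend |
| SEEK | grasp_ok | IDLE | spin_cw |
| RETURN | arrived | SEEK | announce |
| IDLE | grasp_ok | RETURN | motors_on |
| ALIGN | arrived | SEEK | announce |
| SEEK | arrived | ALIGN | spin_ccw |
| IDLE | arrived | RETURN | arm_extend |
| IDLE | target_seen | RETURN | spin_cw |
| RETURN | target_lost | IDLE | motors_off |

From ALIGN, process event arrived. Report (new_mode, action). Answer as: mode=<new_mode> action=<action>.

current mode = ALIGN; filter table to that mode:
  (ALIGN, target_seen) → (IDLE, motors_off)
  (ALIGN, grasp_ok) → (IDLE, announce)
  (ALIGN, target_lost) → (ALIGN, arm_extend)
  (ALIGN, arrived) → (SEEK, announce)  ← event matches
event = arrived selects (SEEK, announce)

mode=SEEK action=announce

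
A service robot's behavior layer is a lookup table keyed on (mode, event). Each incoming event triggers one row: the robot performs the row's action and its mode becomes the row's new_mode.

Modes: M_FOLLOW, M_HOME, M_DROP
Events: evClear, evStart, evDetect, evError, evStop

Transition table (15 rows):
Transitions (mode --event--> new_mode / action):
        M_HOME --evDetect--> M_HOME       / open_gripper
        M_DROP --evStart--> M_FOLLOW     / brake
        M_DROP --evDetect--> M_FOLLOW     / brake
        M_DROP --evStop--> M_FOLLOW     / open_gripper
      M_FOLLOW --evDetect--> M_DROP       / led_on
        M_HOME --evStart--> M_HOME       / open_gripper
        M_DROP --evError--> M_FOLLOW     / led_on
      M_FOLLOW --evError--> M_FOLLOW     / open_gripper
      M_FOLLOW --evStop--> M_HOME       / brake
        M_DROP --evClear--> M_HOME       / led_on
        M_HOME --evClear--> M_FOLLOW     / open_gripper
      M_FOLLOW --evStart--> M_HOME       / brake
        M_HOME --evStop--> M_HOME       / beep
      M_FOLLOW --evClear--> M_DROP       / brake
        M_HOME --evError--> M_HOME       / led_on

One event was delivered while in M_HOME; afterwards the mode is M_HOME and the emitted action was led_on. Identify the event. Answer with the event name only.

evError

try evClear: (M_HOME, evClear) → (M_FOLLOW, open_gripper)
try evStart: (M_HOME, evStart) → (M_HOME, open_gripper)
try evDetect: (M_HOME, evDetect) → (M_HOME, open_gripper)
try evError: (M_HOME, evError) → (M_HOME, led_on)  ← matches
try evStop: (M_HOME, evStop) → (M_HOME, beep)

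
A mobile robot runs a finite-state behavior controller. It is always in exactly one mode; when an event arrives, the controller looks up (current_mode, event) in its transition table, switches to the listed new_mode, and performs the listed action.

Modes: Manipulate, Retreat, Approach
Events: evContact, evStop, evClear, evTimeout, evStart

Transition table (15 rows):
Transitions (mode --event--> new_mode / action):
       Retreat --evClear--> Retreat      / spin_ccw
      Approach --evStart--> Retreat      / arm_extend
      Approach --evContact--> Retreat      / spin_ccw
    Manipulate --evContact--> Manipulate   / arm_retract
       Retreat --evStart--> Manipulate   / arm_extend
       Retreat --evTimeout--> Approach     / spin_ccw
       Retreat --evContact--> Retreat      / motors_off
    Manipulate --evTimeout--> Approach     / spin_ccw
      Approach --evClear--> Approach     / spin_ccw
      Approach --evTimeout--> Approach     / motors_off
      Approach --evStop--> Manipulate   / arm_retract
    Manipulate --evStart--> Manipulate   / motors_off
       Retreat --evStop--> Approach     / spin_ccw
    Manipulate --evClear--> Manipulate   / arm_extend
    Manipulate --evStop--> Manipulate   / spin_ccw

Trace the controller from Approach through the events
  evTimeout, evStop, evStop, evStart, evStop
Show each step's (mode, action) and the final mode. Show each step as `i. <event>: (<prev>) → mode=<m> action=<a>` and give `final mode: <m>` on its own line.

final mode: Manipulate

1. evTimeout: (Approach) → mode=Approach action=motors_off
2. evStop: (Approach) → mode=Manipulate action=arm_retract
3. evStop: (Manipulate) → mode=Manipulate action=spin_ccw
4. evStart: (Manipulate) → mode=Manipulate action=motors_off
5. evStop: (Manipulate) → mode=Manipulate action=spin_ccw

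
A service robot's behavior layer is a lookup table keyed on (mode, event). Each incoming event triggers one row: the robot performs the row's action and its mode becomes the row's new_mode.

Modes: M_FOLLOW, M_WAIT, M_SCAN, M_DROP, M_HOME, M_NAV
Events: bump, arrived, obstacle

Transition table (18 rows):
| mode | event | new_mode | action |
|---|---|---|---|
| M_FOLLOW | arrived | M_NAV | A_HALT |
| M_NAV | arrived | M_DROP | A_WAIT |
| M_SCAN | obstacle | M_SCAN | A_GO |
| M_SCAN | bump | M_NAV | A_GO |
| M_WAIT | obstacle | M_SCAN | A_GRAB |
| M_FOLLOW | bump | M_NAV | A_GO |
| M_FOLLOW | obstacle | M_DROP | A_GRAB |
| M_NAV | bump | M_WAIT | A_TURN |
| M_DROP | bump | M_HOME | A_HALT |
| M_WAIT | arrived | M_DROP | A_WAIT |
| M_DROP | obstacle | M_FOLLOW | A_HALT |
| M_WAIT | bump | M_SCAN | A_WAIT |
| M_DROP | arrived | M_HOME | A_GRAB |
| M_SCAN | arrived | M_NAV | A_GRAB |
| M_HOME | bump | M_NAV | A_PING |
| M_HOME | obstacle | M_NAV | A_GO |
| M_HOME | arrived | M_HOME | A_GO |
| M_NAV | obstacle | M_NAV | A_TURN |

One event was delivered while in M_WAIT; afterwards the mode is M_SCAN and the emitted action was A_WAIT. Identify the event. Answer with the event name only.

try bump: (M_WAIT, bump) → (M_SCAN, A_WAIT)  ← matches
try arrived: (M_WAIT, arrived) → (M_DROP, A_WAIT)
try obstacle: (M_WAIT, obstacle) → (M_SCAN, A_GRAB)

bump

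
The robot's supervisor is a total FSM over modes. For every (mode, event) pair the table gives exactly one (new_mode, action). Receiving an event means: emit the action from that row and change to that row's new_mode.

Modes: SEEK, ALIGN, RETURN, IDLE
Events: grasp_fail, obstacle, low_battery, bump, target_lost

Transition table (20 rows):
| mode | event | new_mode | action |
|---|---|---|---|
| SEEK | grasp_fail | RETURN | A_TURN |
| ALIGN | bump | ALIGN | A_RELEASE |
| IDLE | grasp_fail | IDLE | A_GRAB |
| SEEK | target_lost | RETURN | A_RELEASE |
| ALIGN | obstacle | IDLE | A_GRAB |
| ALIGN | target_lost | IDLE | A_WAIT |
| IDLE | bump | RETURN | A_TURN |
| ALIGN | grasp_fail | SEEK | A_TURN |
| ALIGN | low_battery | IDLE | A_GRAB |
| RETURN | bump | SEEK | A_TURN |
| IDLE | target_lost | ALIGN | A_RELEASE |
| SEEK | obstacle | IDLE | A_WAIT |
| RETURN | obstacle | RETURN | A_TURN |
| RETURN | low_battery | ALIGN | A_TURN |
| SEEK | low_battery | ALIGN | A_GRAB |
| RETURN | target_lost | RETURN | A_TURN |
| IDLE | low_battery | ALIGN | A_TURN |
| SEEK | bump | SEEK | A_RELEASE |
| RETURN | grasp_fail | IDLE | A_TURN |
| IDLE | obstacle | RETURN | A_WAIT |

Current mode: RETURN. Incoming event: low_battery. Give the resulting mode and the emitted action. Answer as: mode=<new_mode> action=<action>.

current mode = RETURN; filter table to that mode:
  (RETURN, bump) → (SEEK, A_TURN)
  (RETURN, obstacle) → (RETURN, A_TURN)
  (RETURN, low_battery) → (ALIGN, A_TURN)  ← event matches
  (RETURN, target_lost) → (RETURN, A_TURN)
  (RETURN, grasp_fail) → (IDLE, A_TURN)
event = low_battery selects (ALIGN, A_TURN)

mode=ALIGN action=A_TURN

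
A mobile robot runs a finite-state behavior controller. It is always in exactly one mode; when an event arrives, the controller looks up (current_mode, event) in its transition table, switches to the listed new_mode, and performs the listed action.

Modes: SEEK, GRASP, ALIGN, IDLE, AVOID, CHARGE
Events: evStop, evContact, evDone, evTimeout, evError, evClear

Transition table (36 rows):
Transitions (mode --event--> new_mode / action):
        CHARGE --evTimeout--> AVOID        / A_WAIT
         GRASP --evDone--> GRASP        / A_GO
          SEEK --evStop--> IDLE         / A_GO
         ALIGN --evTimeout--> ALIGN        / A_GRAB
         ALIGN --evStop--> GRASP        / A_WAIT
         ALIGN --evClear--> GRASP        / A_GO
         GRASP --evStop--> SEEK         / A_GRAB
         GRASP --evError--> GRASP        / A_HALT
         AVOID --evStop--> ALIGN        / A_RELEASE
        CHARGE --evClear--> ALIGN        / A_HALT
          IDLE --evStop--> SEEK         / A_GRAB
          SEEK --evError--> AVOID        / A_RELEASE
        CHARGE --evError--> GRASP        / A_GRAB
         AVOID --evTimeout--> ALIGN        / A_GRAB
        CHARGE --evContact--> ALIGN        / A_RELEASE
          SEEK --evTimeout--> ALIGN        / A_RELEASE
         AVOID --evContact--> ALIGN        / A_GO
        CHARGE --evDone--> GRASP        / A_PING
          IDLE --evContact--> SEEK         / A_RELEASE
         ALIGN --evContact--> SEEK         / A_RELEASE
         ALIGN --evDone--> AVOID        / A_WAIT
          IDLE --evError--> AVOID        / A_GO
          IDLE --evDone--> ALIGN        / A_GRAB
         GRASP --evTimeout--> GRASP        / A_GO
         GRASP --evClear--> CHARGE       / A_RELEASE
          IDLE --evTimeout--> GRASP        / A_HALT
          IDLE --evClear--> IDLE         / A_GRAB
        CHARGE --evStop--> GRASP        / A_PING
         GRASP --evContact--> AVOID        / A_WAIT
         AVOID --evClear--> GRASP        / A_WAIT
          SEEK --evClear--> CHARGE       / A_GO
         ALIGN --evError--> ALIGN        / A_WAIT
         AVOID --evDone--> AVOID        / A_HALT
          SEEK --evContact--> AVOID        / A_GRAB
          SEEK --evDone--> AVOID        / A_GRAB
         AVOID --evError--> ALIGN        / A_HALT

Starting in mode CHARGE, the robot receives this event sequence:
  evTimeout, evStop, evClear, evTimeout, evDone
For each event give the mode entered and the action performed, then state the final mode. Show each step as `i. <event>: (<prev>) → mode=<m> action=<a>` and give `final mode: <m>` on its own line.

1. evTimeout: (CHARGE) → mode=AVOID action=A_WAIT
2. evStop: (AVOID) → mode=ALIGN action=A_RELEASE
3. evClear: (ALIGN) → mode=GRASP action=A_GO
4. evTimeout: (GRASP) → mode=GRASP action=A_GO
5. evDone: (GRASP) → mode=GRASP action=A_GO

final mode: GRASP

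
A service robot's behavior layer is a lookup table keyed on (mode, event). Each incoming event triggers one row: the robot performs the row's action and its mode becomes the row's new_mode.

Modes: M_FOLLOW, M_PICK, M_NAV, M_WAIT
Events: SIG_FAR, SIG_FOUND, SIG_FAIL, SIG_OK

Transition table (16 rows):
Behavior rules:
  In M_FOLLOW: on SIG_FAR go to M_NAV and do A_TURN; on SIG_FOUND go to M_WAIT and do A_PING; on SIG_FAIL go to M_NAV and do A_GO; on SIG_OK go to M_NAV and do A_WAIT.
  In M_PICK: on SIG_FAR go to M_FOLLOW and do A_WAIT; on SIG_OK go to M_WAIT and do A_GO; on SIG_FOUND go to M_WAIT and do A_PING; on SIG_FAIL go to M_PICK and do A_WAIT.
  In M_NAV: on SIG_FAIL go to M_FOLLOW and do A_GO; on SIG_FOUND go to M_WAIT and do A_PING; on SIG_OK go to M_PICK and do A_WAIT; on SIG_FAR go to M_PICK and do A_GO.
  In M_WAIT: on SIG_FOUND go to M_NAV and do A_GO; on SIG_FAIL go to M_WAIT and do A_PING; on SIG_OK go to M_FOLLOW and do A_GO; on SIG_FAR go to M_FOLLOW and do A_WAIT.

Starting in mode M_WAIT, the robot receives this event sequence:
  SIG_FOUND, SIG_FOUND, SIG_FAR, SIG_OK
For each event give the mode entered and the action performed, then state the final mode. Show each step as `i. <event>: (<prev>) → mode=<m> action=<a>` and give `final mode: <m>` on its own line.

1. SIG_FOUND: (M_WAIT) → mode=M_NAV action=A_GO
2. SIG_FOUND: (M_NAV) → mode=M_WAIT action=A_PING
3. SIG_FAR: (M_WAIT) → mode=M_FOLLOW action=A_WAIT
4. SIG_OK: (M_FOLLOW) → mode=M_NAV action=A_WAIT

final mode: M_NAV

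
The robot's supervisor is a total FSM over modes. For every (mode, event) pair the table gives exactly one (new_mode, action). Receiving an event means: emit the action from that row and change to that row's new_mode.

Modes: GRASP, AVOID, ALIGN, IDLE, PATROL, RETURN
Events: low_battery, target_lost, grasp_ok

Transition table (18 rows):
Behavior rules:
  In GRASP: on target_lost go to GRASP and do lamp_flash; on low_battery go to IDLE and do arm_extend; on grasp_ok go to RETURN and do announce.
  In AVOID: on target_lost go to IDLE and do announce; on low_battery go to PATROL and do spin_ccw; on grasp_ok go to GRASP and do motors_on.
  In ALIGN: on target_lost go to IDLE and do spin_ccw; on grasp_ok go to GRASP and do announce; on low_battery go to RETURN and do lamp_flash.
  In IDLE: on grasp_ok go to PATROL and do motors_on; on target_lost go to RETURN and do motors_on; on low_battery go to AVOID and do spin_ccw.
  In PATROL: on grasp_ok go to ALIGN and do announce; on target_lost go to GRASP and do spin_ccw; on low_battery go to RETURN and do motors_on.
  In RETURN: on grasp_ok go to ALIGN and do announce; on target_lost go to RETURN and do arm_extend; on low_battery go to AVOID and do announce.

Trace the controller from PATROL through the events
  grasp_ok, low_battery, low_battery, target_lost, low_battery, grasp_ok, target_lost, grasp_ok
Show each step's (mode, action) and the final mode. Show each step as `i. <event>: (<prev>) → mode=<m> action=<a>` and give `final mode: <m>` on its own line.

final mode: RETURN

1. grasp_ok: (PATROL) → mode=ALIGN action=announce
2. low_battery: (ALIGN) → mode=RETURN action=lamp_flash
3. low_battery: (RETURN) → mode=AVOID action=announce
4. target_lost: (AVOID) → mode=IDLE action=announce
5. low_battery: (IDLE) → mode=AVOID action=spin_ccw
6. grasp_ok: (AVOID) → mode=GRASP action=motors_on
7. target_lost: (GRASP) → mode=GRASP action=lamp_flash
8. grasp_ok: (GRASP) → mode=RETURN action=announce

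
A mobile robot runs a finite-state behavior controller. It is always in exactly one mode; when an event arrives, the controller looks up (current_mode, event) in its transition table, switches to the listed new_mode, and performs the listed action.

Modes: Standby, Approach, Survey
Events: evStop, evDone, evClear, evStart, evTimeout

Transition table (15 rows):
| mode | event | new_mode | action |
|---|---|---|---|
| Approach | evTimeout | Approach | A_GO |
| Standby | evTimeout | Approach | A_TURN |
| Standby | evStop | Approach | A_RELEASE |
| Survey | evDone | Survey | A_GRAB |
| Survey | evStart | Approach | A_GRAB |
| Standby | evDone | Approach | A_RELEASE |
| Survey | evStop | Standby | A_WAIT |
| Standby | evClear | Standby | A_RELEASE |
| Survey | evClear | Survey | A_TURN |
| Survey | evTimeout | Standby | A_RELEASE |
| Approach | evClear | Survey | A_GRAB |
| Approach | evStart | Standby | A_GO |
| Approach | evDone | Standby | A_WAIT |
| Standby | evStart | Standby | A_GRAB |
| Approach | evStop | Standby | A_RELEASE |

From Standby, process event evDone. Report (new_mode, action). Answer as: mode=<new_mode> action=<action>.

mode=Approach action=A_RELEASE

current mode = Standby; filter table to that mode:
  (Standby, evTimeout) → (Approach, A_TURN)
  (Standby, evStop) → (Approach, A_RELEASE)
  (Standby, evDone) → (Approach, A_RELEASE)  ← event matches
  (Standby, evClear) → (Standby, A_RELEASE)
  (Standby, evStart) → (Standby, A_GRAB)
event = evDone selects (Approach, A_RELEASE)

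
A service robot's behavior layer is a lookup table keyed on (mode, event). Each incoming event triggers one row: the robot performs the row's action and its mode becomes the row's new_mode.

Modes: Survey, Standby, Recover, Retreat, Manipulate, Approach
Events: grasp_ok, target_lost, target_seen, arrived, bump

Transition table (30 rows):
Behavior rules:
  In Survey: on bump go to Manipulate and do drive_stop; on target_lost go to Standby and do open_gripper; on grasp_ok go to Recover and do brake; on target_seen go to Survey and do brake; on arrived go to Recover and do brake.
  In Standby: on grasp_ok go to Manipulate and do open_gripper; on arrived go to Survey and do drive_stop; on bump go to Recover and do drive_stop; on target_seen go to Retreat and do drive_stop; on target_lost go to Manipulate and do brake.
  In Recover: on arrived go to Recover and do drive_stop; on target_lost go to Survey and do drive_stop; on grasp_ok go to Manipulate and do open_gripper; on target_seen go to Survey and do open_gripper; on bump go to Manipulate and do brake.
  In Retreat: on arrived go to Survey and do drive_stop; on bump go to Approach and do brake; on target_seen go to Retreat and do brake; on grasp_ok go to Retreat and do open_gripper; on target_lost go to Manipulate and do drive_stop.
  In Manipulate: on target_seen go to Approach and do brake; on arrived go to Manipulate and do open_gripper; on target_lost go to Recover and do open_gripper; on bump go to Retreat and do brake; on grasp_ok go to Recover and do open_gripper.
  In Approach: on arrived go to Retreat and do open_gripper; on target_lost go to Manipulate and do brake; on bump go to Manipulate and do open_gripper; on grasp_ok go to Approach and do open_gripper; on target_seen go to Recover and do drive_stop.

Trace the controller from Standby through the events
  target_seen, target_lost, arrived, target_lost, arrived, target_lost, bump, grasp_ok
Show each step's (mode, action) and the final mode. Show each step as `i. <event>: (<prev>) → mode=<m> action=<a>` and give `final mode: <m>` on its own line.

final mode: Recover

1. target_seen: (Standby) → mode=Retreat action=drive_stop
2. target_lost: (Retreat) → mode=Manipulate action=drive_stop
3. arrived: (Manipulate) → mode=Manipulate action=open_gripper
4. target_lost: (Manipulate) → mode=Recover action=open_gripper
5. arrived: (Recover) → mode=Recover action=drive_stop
6. target_lost: (Recover) → mode=Survey action=drive_stop
7. bump: (Survey) → mode=Manipulate action=drive_stop
8. grasp_ok: (Manipulate) → mode=Recover action=open_gripper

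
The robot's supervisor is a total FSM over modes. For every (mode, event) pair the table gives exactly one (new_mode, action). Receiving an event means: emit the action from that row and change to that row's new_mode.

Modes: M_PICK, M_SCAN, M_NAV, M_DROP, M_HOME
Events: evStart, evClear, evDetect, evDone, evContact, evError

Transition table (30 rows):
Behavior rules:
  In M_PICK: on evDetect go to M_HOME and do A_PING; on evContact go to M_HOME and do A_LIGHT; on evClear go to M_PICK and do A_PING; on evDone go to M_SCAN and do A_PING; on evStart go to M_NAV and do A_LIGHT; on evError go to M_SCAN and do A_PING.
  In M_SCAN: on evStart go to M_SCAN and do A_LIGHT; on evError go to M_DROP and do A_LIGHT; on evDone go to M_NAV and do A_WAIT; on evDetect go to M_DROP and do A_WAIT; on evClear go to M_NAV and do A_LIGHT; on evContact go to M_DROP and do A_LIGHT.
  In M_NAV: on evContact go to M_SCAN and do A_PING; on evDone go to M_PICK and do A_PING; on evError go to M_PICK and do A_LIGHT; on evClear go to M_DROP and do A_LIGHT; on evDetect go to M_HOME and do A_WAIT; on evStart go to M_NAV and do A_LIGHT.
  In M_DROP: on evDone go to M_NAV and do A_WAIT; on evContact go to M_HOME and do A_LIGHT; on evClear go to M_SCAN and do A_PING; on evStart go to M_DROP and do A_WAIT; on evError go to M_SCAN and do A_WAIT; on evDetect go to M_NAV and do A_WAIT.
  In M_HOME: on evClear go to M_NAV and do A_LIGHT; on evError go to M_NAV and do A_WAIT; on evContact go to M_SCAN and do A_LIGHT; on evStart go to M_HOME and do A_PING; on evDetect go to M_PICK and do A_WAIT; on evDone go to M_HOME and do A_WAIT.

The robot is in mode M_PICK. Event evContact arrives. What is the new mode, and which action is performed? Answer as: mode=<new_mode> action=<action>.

mode=M_HOME action=A_LIGHT

current mode = M_PICK; filter table to that mode:
  (M_PICK, evDetect) → (M_HOME, A_PING)
  (M_PICK, evContact) → (M_HOME, A_LIGHT)  ← event matches
  (M_PICK, evClear) → (M_PICK, A_PING)
  (M_PICK, evDone) → (M_SCAN, A_PING)
  (M_PICK, evStart) → (M_NAV, A_LIGHT)
  (M_PICK, evError) → (M_SCAN, A_PING)
event = evContact selects (M_HOME, A_LIGHT)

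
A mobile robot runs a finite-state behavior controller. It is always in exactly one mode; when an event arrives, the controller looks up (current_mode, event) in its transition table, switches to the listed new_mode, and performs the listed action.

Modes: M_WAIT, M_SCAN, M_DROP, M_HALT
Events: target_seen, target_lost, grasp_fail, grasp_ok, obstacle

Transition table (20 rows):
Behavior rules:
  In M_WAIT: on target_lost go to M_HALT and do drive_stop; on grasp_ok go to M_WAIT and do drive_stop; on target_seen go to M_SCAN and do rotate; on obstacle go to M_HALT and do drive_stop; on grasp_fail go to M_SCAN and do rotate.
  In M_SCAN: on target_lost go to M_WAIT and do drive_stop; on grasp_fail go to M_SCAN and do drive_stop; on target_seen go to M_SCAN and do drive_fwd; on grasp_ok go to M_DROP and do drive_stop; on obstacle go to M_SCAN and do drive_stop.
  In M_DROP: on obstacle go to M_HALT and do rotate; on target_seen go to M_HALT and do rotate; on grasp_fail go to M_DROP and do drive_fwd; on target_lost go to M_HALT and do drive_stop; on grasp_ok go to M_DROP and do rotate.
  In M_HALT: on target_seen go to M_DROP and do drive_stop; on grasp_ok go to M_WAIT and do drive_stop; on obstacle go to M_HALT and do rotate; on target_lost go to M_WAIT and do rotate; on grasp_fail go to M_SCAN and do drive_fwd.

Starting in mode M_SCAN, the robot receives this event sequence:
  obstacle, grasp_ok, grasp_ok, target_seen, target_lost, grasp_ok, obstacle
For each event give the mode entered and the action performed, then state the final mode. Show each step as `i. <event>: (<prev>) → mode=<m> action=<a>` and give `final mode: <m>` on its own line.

1. obstacle: (M_SCAN) → mode=M_SCAN action=drive_stop
2. grasp_ok: (M_SCAN) → mode=M_DROP action=drive_stop
3. grasp_ok: (M_DROP) → mode=M_DROP action=rotate
4. target_seen: (M_DROP) → mode=M_HALT action=rotate
5. target_lost: (M_HALT) → mode=M_WAIT action=rotate
6. grasp_ok: (M_WAIT) → mode=M_WAIT action=drive_stop
7. obstacle: (M_WAIT) → mode=M_HALT action=drive_stop

final mode: M_HALT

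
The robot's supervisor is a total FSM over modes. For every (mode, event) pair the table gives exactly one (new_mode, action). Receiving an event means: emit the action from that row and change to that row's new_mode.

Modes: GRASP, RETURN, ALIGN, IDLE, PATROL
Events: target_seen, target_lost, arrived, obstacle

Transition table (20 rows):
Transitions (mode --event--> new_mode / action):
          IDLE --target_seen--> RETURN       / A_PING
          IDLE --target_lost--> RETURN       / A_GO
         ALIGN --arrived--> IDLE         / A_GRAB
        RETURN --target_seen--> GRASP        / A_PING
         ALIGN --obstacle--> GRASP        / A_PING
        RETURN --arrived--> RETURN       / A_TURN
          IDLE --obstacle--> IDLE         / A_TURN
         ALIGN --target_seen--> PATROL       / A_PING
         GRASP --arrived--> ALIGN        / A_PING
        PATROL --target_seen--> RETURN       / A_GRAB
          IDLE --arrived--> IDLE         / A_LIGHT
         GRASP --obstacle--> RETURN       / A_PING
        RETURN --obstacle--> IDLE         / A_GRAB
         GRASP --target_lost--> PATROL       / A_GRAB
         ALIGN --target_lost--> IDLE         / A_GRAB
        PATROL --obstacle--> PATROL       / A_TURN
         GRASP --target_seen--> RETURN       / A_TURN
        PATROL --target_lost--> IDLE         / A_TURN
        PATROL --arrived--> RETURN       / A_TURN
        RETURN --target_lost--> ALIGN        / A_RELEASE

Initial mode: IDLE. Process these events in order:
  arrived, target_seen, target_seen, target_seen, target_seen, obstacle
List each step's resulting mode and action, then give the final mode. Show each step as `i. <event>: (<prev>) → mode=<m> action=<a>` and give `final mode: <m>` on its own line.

final mode: RETURN

1. arrived: (IDLE) → mode=IDLE action=A_LIGHT
2. target_seen: (IDLE) → mode=RETURN action=A_PING
3. target_seen: (RETURN) → mode=GRASP action=A_PING
4. target_seen: (GRASP) → mode=RETURN action=A_TURN
5. target_seen: (RETURN) → mode=GRASP action=A_PING
6. obstacle: (GRASP) → mode=RETURN action=A_PING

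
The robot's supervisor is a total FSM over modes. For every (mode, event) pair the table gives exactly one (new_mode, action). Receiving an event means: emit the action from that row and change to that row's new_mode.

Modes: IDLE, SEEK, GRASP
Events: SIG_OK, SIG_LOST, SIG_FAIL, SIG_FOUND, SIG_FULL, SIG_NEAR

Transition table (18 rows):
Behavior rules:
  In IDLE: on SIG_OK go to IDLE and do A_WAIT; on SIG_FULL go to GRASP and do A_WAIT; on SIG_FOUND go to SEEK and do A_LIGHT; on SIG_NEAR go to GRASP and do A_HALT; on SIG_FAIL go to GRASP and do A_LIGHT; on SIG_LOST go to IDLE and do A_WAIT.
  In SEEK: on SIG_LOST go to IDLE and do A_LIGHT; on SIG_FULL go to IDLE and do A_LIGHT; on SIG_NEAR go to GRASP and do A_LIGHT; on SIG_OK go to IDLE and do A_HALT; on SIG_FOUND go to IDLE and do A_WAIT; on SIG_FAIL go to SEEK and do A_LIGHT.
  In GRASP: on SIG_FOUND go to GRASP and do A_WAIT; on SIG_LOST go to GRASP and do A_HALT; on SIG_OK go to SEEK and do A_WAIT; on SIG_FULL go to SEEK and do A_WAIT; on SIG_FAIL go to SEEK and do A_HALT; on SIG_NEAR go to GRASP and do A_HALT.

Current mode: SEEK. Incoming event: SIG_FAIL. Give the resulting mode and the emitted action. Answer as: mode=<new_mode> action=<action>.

mode=SEEK action=A_LIGHT

current mode = SEEK; filter table to that mode:
  (SEEK, SIG_LOST) → (IDLE, A_LIGHT)
  (SEEK, SIG_FULL) → (IDLE, A_LIGHT)
  (SEEK, SIG_NEAR) → (GRASP, A_LIGHT)
  (SEEK, SIG_OK) → (IDLE, A_HALT)
  (SEEK, SIG_FOUND) → (IDLE, A_WAIT)
  (SEEK, SIG_FAIL) → (SEEK, A_LIGHT)  ← event matches
event = SIG_FAIL selects (SEEK, A_LIGHT)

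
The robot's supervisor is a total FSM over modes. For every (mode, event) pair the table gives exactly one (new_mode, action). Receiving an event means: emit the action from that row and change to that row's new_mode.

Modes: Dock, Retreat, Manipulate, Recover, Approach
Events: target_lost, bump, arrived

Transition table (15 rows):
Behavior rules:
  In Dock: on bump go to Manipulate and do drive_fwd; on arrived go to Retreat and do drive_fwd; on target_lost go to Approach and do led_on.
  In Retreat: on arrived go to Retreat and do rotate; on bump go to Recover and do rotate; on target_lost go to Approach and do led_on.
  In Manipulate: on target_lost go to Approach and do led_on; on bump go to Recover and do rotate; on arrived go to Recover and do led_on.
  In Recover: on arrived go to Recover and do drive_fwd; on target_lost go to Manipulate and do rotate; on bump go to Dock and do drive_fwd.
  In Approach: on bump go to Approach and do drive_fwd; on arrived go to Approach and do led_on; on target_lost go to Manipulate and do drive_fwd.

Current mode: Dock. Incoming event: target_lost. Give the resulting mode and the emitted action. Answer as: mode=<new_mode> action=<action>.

mode=Approach action=led_on

current mode = Dock; filter table to that mode:
  (Dock, bump) → (Manipulate, drive_fwd)
  (Dock, arrived) → (Retreat, drive_fwd)
  (Dock, target_lost) → (Approach, led_on)  ← event matches
event = target_lost selects (Approach, led_on)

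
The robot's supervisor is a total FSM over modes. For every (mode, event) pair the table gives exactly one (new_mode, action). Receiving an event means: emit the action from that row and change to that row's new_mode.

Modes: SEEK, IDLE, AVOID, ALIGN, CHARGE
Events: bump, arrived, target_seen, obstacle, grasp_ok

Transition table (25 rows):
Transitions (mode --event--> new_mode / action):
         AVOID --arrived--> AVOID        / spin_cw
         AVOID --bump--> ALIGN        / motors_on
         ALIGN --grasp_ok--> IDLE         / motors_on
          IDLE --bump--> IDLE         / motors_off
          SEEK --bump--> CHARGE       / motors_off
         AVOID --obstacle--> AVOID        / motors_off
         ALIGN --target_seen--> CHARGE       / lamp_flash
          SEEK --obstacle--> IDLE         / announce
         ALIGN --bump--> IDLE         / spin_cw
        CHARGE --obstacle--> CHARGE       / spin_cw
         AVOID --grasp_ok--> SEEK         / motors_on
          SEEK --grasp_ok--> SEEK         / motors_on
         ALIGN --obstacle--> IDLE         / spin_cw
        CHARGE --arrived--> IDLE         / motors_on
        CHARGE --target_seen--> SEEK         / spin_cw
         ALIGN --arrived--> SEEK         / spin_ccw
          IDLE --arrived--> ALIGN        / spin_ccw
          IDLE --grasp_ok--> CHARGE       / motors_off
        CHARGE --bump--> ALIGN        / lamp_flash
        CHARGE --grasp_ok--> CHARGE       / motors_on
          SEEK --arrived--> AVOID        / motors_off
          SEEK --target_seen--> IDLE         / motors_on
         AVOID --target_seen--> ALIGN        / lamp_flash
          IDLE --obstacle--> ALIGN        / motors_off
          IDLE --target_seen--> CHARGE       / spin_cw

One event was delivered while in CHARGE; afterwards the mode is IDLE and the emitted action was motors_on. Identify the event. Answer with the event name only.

try bump: (CHARGE, bump) → (ALIGN, lamp_flash)
try arrived: (CHARGE, arrived) → (IDLE, motors_on)  ← matches
try target_seen: (CHARGE, target_seen) → (SEEK, spin_cw)
try obstacle: (CHARGE, obstacle) → (CHARGE, spin_cw)
try grasp_ok: (CHARGE, grasp_ok) → (CHARGE, motors_on)

arrived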